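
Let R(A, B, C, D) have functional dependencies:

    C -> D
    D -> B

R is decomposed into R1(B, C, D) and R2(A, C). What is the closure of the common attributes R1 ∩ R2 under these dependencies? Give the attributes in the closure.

R1 ∩ R2 = {C}.
C → D applies, adding D
D → B applies, adding B
Closure: {B, C, D}.

B, C, D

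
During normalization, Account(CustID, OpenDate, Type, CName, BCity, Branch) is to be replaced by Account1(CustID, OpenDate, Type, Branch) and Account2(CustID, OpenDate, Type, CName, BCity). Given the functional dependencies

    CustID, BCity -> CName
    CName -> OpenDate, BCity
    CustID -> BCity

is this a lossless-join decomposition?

Yes

Common attributes: Account1 ∩ Account2 = {CustID, OpenDate, Type}.
Closure of {CustID, OpenDate, Type}: CustID → BCity applies, adding BCity; CustID, BCity → CName applies, adding CName. So (CustID, OpenDate, Type)⁺ = {CustID, OpenDate, Type, CName, BCity}.
This closure contains every attribute of Account2, so Account1 ∩ Account2 → Account2. The join is lossless.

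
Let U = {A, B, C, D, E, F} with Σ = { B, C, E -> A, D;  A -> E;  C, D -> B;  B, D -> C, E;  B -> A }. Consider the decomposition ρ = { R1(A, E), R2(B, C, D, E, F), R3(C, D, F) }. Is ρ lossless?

No

Chase test. Columns are A, B, C, D, E, F; row i has aⱼ where attribute j ∈ Ri, else bᵢⱼ.
Initial tableau (one row per fragment):
  row 1: a1 b12 b13 b14 a5 b16
  row 2: b21 a2 a3 a4 a5 a6
  row 3: b31 b32 a3 a4 b35 a6
Rows 2 and 3 agree on C, D; apply C, D→B and equate their B entries.
Rows 2 and 3 agree on B, D; apply B, D→C, E and equate their C, E entries.
Rows 2 and 3 agree on B; apply B→A and equate their A entries.
No row becomes fully distinguished — the join is lossy.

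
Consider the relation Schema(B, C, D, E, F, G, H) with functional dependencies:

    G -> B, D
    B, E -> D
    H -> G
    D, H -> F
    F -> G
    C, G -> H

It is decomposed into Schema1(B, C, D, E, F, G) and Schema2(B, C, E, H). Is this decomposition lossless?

No

Common attributes: Schema1 ∩ Schema2 = {B, C, E}.
Closure of {B, C, E}: B, E → D applies, adding D. So (B, C, E)⁺ = {B, C, D, E}.
The closure contains neither all of Schema1 = {B, C, D, E, F, G} nor all of Schema2 = {B, C, E, H}, so the common attributes are not a superkey of either fragment. The join is lossy.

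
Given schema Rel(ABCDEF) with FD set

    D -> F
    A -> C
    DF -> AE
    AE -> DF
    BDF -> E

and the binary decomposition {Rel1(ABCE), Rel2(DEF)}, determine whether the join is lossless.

Common attributes: Rel1 ∩ Rel2 = {E}.
No dependency enlarges {E}, so (E)⁺ = {E}.
The closure contains neither all of Rel1 = {ABCE} nor all of Rel2 = {DEF}, so the common attributes are not a superkey of either fragment. The join is lossy.

No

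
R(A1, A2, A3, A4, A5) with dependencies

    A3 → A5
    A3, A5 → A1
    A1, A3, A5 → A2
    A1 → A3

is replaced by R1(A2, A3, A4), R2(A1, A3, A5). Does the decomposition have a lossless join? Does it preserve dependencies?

Lossless test: (A3)⁺ = {A1, A2, A3, A5}, which contains all of one fragment — lossless.
Dependency preservation: A1, A3, A5 → A2 is not contained in any single fragment, but the restricted closure of its left-hand side across the fragments still reaches the right-hand side; the remaining FDs each lie inside some fragment. All dependencies are preserved.

lossless and dependency-preserving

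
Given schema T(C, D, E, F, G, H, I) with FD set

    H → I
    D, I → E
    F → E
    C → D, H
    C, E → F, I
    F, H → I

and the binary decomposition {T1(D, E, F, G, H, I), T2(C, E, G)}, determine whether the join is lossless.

Common attributes: T1 ∩ T2 = {E, G}.
No dependency enlarges {E, G}, so (E, G)⁺ = {E, G}.
The closure contains neither all of T1 = {D, E, F, G, H, I} nor all of T2 = {C, E, G}, so the common attributes are not a superkey of either fragment. The join is lossy.

No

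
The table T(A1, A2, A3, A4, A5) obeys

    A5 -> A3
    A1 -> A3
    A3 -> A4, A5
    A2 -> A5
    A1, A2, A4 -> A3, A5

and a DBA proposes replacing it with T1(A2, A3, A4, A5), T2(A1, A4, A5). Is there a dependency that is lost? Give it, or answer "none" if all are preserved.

A5 → A3 lies within T1.
A1 → A3: restricted closure across fragments reaches A3.
A3 → A4, A5 lies within T1.
A2 → A5 lies within T1.
A1, A2, A4 → A3, A5: restricted closure across fragments reaches A3, A5.
Every dependency is enforceable on the fragments, so the decomposition is dependency-preserving.

none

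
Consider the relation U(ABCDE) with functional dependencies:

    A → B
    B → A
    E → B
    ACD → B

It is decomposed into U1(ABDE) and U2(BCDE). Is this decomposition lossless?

Yes

Common attributes: U1 ∩ U2 = {BDE}.
Closure of {BDE}: B → A applies, adding A. So (BDE)⁺ = {ABDE}.
This closure contains every attribute of U1, so U1 ∩ U2 → U1. The join is lossless.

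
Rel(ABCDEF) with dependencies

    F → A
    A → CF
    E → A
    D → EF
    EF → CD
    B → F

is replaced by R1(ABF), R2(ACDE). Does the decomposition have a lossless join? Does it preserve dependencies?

lossy but dependency-preserving

Lossless test: (A)⁺ = {ACF}, which is a superkey of neither fragment — lossy.
Dependency preservation: A → CF; D → EF; EF → CD are not contained in any single fragment, but the restricted closure of each left-hand side across the fragments still reaches the right-hand side; the remaining FDs each lie inside some fragment. All dependencies are preserved.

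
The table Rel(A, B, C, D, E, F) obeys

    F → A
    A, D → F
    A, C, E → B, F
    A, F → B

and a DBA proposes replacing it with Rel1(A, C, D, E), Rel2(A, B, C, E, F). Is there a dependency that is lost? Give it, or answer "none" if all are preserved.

A, D → F

Check A, D → F: no single fragment contains all of {A, D, F}, and the restricted closure of {A, D} across the fragments never reaches {F}.
F → A is preserved.
A, C, E → B, F is preserved.
A, F → B is preserved.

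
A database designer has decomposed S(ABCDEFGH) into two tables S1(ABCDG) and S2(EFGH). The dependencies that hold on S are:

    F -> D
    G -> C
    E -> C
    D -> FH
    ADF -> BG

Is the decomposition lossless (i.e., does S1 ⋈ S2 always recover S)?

No

Common attributes: S1 ∩ S2 = {G}.
Closure of {G}: G → C applies, adding C. So (G)⁺ = {CG}.
The closure contains neither all of S1 = {ABCDG} nor all of S2 = {EFGH}, so the common attributes are not a superkey of either fragment. The join is lossy.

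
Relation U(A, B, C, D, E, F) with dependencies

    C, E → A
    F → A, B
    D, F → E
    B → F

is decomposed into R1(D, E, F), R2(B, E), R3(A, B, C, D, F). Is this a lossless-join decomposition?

Chase test. Columns are A, B, C, D, E, F; row i has aⱼ where attribute j ∈ Ri, else bᵢⱼ.
Initial tableau (one row per fragment):
  row 1: b11 b12 b13 a4 a5 a6
  row 2: b21 a2 b23 b24 a5 b26
  row 3: a1 a2 a3 a4 b35 a6
Rows 1 and 3 agree on F; apply F→A, B and equate their A, B entries.
Rows 1 and 3 agree on D, F; apply D, F→E and equate their E entries.
Rows 1 and 2 agree on B; apply B→F and equate their F entries.
Rows 1 and 2 agree on F; apply F→A, B and equate their A, B entries.
Row 3 is now all distinguished symbols — the join is lossless.

Yes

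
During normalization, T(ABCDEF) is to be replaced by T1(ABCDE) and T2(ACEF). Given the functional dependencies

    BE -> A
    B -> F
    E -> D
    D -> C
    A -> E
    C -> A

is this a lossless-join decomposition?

Common attributes: T1 ∩ T2 = {ACE}.
Closure of {ACE}: E → D applies, adding D. So (ACE)⁺ = {ACDE}.
The closure contains neither all of T1 = {ABCDE} nor all of T2 = {ACEF}, so the common attributes are not a superkey of either fragment. The join is lossy.

No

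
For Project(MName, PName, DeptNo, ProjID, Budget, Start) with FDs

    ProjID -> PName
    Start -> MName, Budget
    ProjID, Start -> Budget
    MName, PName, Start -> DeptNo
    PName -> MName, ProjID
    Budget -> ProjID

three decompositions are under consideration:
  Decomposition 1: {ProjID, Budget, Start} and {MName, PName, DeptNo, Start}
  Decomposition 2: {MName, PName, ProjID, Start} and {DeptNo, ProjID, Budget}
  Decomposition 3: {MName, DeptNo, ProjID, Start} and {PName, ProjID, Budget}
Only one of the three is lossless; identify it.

Decomposition 1

Decomposition 1: common = {Start}, closure = {MName, PName, DeptNo, ProjID, Budget, Start} → lossless.
Decomposition 2: common = {ProjID}, closure = {MName, PName, ProjID} → lossy.
Decomposition 3: common = {ProjID}, closure = {MName, PName, ProjID} → lossy.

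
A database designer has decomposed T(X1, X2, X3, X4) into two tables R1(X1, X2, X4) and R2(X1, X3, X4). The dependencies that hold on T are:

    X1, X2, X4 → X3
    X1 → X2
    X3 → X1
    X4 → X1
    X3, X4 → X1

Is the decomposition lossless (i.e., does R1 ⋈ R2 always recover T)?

Common attributes: R1 ∩ R2 = {X1, X4}.
Closure of {X1, X4}: X1 → X2 applies, adding X2; X1, X2, X4 → X3 applies, adding X3. So (X1, X4)⁺ = {X1, X2, X3, X4}.
This closure contains every attribute of R1, so R1 ∩ R2 → R1. The join is lossless.

Yes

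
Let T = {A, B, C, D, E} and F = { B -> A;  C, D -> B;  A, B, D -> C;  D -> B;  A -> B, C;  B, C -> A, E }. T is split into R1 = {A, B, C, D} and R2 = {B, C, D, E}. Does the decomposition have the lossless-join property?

Yes

Common attributes: R1 ∩ R2 = {B, C, D}.
Closure of {B, C, D}: B → A applies, adding A; B, C → A, E applies, adding E. So (B, C, D)⁺ = {A, B, C, D, E}.
This closure contains every attribute of R1, so R1 ∩ R2 → R1. The join is lossless.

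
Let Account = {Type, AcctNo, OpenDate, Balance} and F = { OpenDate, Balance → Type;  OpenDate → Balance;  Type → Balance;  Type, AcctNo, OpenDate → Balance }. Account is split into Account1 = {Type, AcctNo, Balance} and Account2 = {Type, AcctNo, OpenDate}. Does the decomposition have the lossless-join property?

Yes

Common attributes: Account1 ∩ Account2 = {Type, AcctNo}.
Closure of {Type, AcctNo}: Type → Balance applies, adding Balance. So (Type, AcctNo)⁺ = {Type, AcctNo, Balance}.
This closure contains every attribute of Account1, so Account1 ∩ Account2 → Account1. The join is lossless.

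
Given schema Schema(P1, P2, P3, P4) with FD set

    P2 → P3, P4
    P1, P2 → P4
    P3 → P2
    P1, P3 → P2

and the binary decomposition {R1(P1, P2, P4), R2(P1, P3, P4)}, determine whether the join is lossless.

Common attributes: R1 ∩ R2 = {P1, P4}.
No dependency enlarges {P1, P4}, so (P1, P4)⁺ = {P1, P4}.
The closure contains neither all of R1 = {P1, P2, P4} nor all of R2 = {P1, P3, P4}, so the common attributes are not a superkey of either fragment. The join is lossy.

No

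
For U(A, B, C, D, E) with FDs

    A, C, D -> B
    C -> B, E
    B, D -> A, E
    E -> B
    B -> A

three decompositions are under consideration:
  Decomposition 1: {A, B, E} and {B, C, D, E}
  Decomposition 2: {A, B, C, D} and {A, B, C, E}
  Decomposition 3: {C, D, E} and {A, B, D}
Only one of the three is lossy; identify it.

Decomposition 3

Decomposition 1: common = {B, E}, closure = {A, B, E} → lossless.
Decomposition 2: common = {A, B, C}, closure = {A, B, C, E} → lossless.
Decomposition 3: common = {D}, closure = {D} → lossy.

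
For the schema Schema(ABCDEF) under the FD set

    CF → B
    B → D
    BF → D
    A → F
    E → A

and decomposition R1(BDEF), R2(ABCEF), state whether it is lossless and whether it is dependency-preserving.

lossless and dependency-preserving

Lossless test: (BEF)⁺ = {ABDEF}, which contains all of one fragment — lossless.
Dependency preservation: every FD's attributes lie within a single fragment, so each can be enforced locally — preserved.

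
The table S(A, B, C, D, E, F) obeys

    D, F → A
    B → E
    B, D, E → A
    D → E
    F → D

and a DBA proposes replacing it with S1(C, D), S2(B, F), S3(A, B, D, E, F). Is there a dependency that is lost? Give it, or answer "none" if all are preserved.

none

D, F → A lies within S3.
B → E lies within S3.
B, D, E → A lies within S3.
D → E lies within S3.
F → D lies within S3.
Every dependency is enforceable on the fragments, so the decomposition is dependency-preserving.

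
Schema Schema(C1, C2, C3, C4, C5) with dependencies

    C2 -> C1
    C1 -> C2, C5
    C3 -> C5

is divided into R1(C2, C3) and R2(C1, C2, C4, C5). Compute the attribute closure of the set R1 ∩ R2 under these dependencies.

C1, C2, C5

R1 ∩ R2 = {C2}.
C2 → C1 applies, adding C1
C1 → C2, C5 applies, adding C5
Closure: {C1, C2, C5}.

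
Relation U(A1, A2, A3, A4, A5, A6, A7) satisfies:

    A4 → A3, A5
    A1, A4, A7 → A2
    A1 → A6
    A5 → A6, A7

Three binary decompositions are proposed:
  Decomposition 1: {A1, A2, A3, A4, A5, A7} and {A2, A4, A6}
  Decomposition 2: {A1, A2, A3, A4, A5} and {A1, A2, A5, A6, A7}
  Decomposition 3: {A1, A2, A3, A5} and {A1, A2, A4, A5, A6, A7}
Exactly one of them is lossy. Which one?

Decomposition 3

Decomposition 1: common = {A2, A4}, closure = {A2, A3, A4, A5, A6, A7} → lossless.
Decomposition 2: common = {A1, A2, A5}, closure = {A1, A2, A5, A6, A7} → lossless.
Decomposition 3: common = {A1, A2, A5}, closure = {A1, A2, A5, A6, A7} → lossy.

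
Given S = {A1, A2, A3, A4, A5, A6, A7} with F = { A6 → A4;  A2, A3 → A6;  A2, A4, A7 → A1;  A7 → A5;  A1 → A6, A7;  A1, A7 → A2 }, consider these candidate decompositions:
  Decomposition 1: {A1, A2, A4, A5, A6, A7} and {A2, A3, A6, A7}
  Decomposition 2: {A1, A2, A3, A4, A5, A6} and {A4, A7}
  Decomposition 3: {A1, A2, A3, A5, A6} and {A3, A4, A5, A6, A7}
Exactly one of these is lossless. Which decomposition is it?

Decomposition 1

Decomposition 1: common = {A2, A6, A7}, closure = {A1, A2, A4, A5, A6, A7} → lossless.
Decomposition 2: common = {A4}, closure = {A4} → lossy.
Decomposition 3: common = {A3, A5, A6}, closure = {A3, A4, A5, A6} → lossy.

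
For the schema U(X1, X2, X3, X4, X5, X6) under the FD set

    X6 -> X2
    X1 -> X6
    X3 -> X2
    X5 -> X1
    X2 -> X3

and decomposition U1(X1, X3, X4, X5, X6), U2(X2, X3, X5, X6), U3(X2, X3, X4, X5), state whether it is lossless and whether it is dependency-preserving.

Lossless test (chase): Rows 1 and 2 agree on X6; apply X6→X2 and equate their X2 entries. Rows 1 and 2 agree on X5; apply X5→X1 and equate their X1 entries. Rows 1 and 3 agree on X5; apply X5→X1 and equate their X1 entries. Rows 1 and 3 agree on X1; apply X1→X6 and equate their X6 entries. Row 1 is now all distinguished symbols — the join is lossless.
Dependency preservation: every FD's attributes lie within a single fragment, so each can be enforced locally — preserved.

lossless and dependency-preserving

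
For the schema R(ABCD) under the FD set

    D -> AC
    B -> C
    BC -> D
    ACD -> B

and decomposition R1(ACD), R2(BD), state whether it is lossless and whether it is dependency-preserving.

Lossless test: (D)⁺ = {ABCD}, which contains all of one fragment — lossless.
Dependency preservation: B → C; BC → D; ACD → B are not contained in any single fragment, but the restricted closure of each left-hand side across the fragments still reaches the right-hand side; the remaining FDs each lie inside some fragment. All dependencies are preserved.

lossless and dependency-preserving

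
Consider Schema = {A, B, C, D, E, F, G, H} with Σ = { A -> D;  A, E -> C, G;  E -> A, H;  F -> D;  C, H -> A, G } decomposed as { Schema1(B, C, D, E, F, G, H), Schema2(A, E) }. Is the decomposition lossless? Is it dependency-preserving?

lossless but not dependency-preserving

Lossless test: (E)⁺ = {A, C, D, E, G, H}, which contains all of one fragment — lossless.
Dependency preservation: the restricted closure of {A} across the fragments never reaches {D}, so A → D cannot be enforced without a join — not preserved.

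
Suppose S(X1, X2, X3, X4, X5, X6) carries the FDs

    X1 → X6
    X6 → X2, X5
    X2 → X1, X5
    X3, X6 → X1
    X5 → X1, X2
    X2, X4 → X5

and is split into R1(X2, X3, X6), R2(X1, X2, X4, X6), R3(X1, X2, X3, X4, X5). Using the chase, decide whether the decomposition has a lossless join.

Chase test. Columns are X1, X2, X3, X4, X5, X6; row i has aⱼ where attribute j ∈ Ri, else bᵢⱼ.
Initial tableau (one row per fragment):
  row 1: b11 a2 a3 b14 b15 a6
  row 2: a1 a2 b23 a4 b25 a6
  row 3: a1 a2 a3 a4 a5 b36
Rows 2 and 3 agree on X1; apply X1→X6 and equate their X6 entries.
Rows 1 and 2 agree on X6; apply X6→X2, X5 and equate their X2, X5 entries.
Rows 1 and 3 agree on X6; apply X6→X2, X5 and equate their X2, X5 entries.
Rows 1 and 2 agree on X2; apply X2→X1, X5 and equate their X1, X5 entries.
Row 3 is now all distinguished symbols — the join is lossless.

Yes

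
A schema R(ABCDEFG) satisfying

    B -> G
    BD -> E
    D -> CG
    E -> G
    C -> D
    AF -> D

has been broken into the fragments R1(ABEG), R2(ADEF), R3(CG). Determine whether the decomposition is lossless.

No

Chase test. Columns are ABCDEFG; row i has aⱼ where attribute j ∈ Ri, else bᵢⱼ.
Initial tableau (one row per fragment):
  row 1: a1 a2 b13 b14 a5 b16 a7
  row 2: a1 b22 b23 a4 a5 a6 b27
  row 3: b31 b32 a3 b34 b35 b36 a7
Rows 1 and 2 agree on E; apply E→G and equate their G entries.
No row becomes fully distinguished — the join is lossy.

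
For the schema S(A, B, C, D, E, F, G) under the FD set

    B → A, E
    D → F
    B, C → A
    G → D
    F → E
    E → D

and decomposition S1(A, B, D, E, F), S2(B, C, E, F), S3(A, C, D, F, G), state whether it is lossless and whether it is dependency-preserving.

Lossless test (chase): Rows 1 and 2 agree on B; apply B→A, E and equate their A, E entries. Rows 1 and 3 agree on F; apply F→E and equate their E entries. Rows 1 and 2 agree on E; apply E→D and equate their D entries. No row becomes fully distinguished — the join is lossy.
Dependency preservation: B, C → A is not contained in any single fragment, but the restricted closure of its left-hand side across the fragments still reaches the right-hand side; the remaining FDs each lie inside some fragment. All dependencies are preserved.

lossy but dependency-preserving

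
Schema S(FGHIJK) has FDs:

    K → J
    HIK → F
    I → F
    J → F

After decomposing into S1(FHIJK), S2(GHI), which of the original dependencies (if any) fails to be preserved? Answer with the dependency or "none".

K → J lies within S1.
HIK → F lies within S1.
I → F lies within S1.
J → F lies within S1.
Every dependency is enforceable on the fragments, so the decomposition is dependency-preserving.

none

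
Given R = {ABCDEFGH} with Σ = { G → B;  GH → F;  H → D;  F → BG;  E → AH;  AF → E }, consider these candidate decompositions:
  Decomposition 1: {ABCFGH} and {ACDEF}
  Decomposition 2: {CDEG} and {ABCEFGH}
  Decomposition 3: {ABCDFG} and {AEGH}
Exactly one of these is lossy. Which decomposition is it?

Decomposition 3

Decomposition 1: common = {ACF}, closure = {ABCDEFGH} → lossless.
Decomposition 2: common = {CEG}, closure = {ABCDEFGH} → lossless.
Decomposition 3: common = {AG}, closure = {ABG} → lossy.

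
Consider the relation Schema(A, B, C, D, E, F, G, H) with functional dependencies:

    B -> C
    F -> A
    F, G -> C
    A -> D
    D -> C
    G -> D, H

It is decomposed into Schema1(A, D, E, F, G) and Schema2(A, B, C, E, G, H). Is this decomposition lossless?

Common attributes: Schema1 ∩ Schema2 = {A, E, G}.
Closure of {A, E, G}: A → D applies, adding D; D → C applies, adding C; G → D, H applies, adding H. So (A, E, G)⁺ = {A, C, D, E, G, H}.
The closure contains neither all of Schema1 = {A, D, E, F, G} nor all of Schema2 = {A, B, C, E, G, H}, so the common attributes are not a superkey of either fragment. The join is lossy.

No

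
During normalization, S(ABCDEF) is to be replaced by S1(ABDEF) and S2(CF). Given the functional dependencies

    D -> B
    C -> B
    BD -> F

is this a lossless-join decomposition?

No

Common attributes: S1 ∩ S2 = {F}.
No dependency enlarges {F}, so (F)⁺ = {F}.
The closure contains neither all of S1 = {ABDEF} nor all of S2 = {CF}, so the common attributes are not a superkey of either fragment. The join is lossy.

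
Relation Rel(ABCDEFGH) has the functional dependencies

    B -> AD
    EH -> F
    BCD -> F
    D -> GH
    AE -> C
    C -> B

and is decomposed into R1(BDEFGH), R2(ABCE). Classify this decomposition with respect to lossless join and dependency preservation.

Lossless test: (BE)⁺ = {ABCDEFGH}, which contains all of one fragment — lossless.
Dependency preservation: the restricted closure of {BCD} across the fragments never reaches {F}, so BCD → F cannot be enforced without a join — not preserved.

lossless but not dependency-preserving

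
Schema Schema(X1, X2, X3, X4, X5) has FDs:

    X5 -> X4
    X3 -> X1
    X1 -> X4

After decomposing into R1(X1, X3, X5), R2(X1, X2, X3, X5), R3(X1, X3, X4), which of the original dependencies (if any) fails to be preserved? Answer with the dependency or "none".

X5 -> X4

Check X5 → X4: no single fragment contains all of {X4, X5}, and the restricted closure of {X5} across the fragments never reaches {X4}.
X3 → X1 is preserved.
X1 → X4 is preserved.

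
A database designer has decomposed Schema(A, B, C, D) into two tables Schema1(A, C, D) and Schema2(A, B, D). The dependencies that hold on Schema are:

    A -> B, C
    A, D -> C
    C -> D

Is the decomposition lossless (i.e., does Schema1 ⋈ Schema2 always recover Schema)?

Yes

Common attributes: Schema1 ∩ Schema2 = {A, D}.
Closure of {A, D}: A → B, C applies, adding B, C. So (A, D)⁺ = {A, B, C, D}.
This closure contains every attribute of Schema1, so Schema1 ∩ Schema2 → Schema1. The join is lossless.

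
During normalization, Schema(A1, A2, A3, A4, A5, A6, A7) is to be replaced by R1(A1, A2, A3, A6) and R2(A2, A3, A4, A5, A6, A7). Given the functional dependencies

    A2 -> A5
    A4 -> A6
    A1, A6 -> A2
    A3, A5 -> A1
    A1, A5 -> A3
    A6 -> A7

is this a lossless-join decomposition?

Common attributes: R1 ∩ R2 = {A2, A3, A6}.
Closure of {A2, A3, A6}: A2 → A5 applies, adding A5; A3, A5 → A1 applies, adding A1; A6 → A7 applies, adding A7. So (A2, A3, A6)⁺ = {A1, A2, A3, A5, A6, A7}.
This closure contains every attribute of R1, so R1 ∩ R2 → R1. The join is lossless.

Yes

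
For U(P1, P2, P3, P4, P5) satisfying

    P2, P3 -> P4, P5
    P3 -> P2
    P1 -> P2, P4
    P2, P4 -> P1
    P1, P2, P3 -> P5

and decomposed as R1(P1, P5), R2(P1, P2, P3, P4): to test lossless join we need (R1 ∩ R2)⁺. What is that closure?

P1, P2, P4

R1 ∩ R2 = {P1}.
P1 → P2, P4 applies, adding P2, P4
Closure: {P1, P2, P4}.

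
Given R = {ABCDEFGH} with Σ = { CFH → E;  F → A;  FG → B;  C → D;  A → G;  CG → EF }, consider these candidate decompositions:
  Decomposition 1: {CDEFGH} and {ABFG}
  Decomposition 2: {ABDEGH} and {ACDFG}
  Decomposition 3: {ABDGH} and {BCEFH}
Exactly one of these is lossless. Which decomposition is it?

Decomposition 1

Decomposition 1: common = {FG}, closure = {ABFG} → lossless.
Decomposition 2: common = {ADG}, closure = {ADG} → lossy.
Decomposition 3: common = {BH}, closure = {BH} → lossy.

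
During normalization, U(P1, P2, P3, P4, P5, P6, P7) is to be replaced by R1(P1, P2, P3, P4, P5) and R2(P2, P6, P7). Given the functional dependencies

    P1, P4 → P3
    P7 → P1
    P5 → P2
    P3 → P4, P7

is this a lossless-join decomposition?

Common attributes: R1 ∩ R2 = {P2}.
No dependency enlarges {P2}, so (P2)⁺ = {P2}.
The closure contains neither all of R1 = {P1, P2, P3, P4, P5} nor all of R2 = {P2, P6, P7}, so the common attributes are not a superkey of either fragment. The join is lossy.

No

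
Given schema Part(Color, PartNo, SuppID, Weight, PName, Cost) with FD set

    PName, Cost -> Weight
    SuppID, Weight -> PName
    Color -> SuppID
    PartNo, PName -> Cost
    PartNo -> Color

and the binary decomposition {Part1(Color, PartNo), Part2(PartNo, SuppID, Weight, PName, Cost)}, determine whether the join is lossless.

Yes

Common attributes: Part1 ∩ Part2 = {PartNo}.
Closure of {PartNo}: PartNo → Color applies, adding Color; Color → SuppID applies, adding SuppID. So (PartNo)⁺ = {Color, PartNo, SuppID}.
This closure contains every attribute of Part1, so Part1 ∩ Part2 → Part1. The join is lossless.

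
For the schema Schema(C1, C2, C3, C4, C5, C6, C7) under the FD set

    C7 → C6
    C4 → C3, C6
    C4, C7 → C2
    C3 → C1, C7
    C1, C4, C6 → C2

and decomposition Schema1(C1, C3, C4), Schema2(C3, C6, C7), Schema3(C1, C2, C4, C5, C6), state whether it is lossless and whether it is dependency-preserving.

lossless and dependency-preserving

Lossless test (chase): Rows 1 and 3 agree on C4; apply C4→C3, C6 and equate their C3, C6 entries. Rows 1 and 2 agree on C3; apply C3→C1, C7 and equate their C1, C7 entries. Rows 1 and 3 agree on C3; apply C3→C1, C7 and equate their C1, C7 entries. Rows 1 and 3 agree on C1, C4, C6; apply C1, C4, C6→C2 and equate their C2 entries. Row 3 is now all distinguished symbols — the join is lossless.
Dependency preservation: C4 → C3, C6; C4, C7 → C2; C3 → C1, C7 are not contained in any single fragment, but the restricted closure of each left-hand side across the fragments still reaches the right-hand side; the remaining FDs each lie inside some fragment. All dependencies are preserved.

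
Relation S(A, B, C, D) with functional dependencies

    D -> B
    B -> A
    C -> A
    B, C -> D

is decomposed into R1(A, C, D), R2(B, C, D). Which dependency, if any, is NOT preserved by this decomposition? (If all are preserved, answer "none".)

Check B → A: no single fragment contains all of {A, B}, and the restricted closure of {B} across the fragments never reaches {A}.
D → B is preserved.
C → A is preserved.
B, C → D is preserved.

B -> A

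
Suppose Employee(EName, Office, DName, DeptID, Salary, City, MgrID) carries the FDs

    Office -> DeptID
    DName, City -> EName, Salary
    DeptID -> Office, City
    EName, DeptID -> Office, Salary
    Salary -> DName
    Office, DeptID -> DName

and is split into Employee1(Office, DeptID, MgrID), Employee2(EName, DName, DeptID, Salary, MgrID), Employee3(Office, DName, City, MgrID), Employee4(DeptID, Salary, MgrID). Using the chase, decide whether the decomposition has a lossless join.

Chase test. Columns are EName, Office, DName, DeptID, Salary, City, MgrID; row i has aⱼ where attribute j ∈ Employeei, else bᵢⱼ.
Initial tableau (one row per fragment):
  row 1: b11 a2 b13 a4 b15 b16 a7
  row 2: a1 b22 a3 a4 a5 b26 a7
  row 3: b31 a2 a3 b34 b35 a6 a7
  row 4: b41 b42 b43 a4 a5 b46 a7
Rows 1 and 3 agree on Office; apply Office→DeptID and equate their DeptID entries.
Rows 1 and 2 agree on DeptID; apply DeptID→Office, City and equate their Office, City entries.
Rows 1 and 3 agree on DeptID; apply DeptID→Office, City and equate their Office, City entries.
Rows 1 and 4 agree on DeptID; apply DeptID→Office, City and equate their Office, City entries.
Rows 2 and 4 agree on Salary; apply Salary→DName and equate their DName entries.
Rows 1 and 2 agree on Office, DeptID; apply Office, DeptID→DName and equate their DName entries.
Rows 1 and 2 agree on DName, City; apply DName, City→EName, Salary and equate their EName, Salary entries.
Rows 1 and 3 agree on DName, City; apply DName, City→EName, Salary and equate their EName, Salary entries.
Rows 1 and 4 agree on DName, City; apply DName, City→EName, Salary and equate their EName, Salary entries.
Row 1 is now all distinguished symbols — the join is lossless.

Yes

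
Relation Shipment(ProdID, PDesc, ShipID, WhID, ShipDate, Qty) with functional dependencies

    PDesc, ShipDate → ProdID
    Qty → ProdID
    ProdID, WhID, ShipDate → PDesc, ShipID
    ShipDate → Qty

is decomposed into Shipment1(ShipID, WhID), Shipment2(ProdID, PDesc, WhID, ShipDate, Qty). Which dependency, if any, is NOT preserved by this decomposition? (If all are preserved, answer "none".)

Check ProdID, WhID, ShipDate → PDesc, ShipID: no single fragment contains all of {ProdID, PDesc, ShipID, WhID, ShipDate}, and the restricted closure of {ProdID, WhID, ShipDate} across the fragments never reaches {PDesc, ShipID}.
PDesc, ShipDate → ProdID is preserved.
Qty → ProdID is preserved.
ShipDate → Qty is preserved.

ProdID, WhID, ShipDate → PDesc, ShipID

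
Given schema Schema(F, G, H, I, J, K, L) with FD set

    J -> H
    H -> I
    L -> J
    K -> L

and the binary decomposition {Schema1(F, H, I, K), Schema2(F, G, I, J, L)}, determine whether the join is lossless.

Common attributes: Schema1 ∩ Schema2 = {F, I}.
No dependency enlarges {F, I}, so (F, I)⁺ = {F, I}.
The closure contains neither all of Schema1 = {F, H, I, K} nor all of Schema2 = {F, G, I, J, L}, so the common attributes are not a superkey of either fragment. The join is lossy.

No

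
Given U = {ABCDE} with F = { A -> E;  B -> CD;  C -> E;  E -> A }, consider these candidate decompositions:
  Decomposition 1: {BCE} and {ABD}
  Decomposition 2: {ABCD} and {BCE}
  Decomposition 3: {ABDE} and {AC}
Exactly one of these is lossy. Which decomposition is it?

Decomposition 3

Decomposition 1: common = {B}, closure = {ABCDE} → lossless.
Decomposition 2: common = {BC}, closure = {ABCDE} → lossless.
Decomposition 3: common = {A}, closure = {AE} → lossy.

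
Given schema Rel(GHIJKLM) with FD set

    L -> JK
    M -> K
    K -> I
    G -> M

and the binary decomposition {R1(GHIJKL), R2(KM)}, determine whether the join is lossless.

No

Common attributes: R1 ∩ R2 = {K}.
Closure of {K}: K → I applies, adding I. So (K)⁺ = {IK}.
The closure contains neither all of R1 = {GHIJKL} nor all of R2 = {KM}, so the common attributes are not a superkey of either fragment. The join is lossy.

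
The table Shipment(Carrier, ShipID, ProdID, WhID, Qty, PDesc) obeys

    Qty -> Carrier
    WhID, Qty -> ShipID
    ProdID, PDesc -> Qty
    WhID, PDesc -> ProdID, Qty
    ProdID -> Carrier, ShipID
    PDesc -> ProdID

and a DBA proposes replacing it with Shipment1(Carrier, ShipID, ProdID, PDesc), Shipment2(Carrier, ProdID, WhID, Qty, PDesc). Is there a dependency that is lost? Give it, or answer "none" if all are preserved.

WhID, Qty -> ShipID

Check WhID, Qty → ShipID: no single fragment contains all of {ShipID, WhID, Qty}, and the restricted closure of {WhID, Qty} across the fragments never reaches {ShipID}.
Qty → Carrier is preserved.
ProdID, PDesc → Qty is preserved.
WhID, PDesc → ProdID, Qty is preserved.
ProdID → Carrier, ShipID is preserved.
PDesc → ProdID is preserved.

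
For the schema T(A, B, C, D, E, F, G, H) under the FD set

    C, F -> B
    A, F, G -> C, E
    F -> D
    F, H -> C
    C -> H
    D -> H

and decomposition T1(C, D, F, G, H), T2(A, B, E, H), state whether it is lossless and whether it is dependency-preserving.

lossy and not dependency-preserving

Lossless test: (H)⁺ = {H}, which is a superkey of neither fragment — lossy.
Dependency preservation: the restricted closure of {C, F} across the fragments never reaches {B}, so C, F → B cannot be enforced without a join — not preserved.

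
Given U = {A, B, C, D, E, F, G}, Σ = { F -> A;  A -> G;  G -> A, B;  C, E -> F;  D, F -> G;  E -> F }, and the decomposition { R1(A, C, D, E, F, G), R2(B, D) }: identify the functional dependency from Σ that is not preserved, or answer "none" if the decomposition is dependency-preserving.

Check G → A, B: no single fragment contains all of {A, B, G}, and the restricted closure of {G} across the fragments never reaches {A, B}.
F → A is preserved.
A → G is preserved.
C, E → F is preserved.
D, F → G is preserved.
E → F is preserved.

G -> A, B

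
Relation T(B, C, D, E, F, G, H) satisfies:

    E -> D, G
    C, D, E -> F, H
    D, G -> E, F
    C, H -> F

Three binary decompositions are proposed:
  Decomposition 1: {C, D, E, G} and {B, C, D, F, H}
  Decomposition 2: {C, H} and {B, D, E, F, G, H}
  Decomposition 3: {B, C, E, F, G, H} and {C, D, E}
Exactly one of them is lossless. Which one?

Decomposition 3

Decomposition 1: common = {C, D}, closure = {C, D} → lossy.
Decomposition 2: common = {H}, closure = {H} → lossy.
Decomposition 3: common = {C, E}, closure = {C, D, E, F, G, H} → lossless.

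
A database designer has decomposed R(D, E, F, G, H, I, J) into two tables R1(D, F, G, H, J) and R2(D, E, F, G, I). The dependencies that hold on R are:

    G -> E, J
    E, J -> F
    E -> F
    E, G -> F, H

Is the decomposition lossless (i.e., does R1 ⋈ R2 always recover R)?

Common attributes: R1 ∩ R2 = {D, F, G}.
Closure of {D, F, G}: G → E, J applies, adding E, J; E, G → F, H applies, adding H. So (D, F, G)⁺ = {D, E, F, G, H, J}.
This closure contains every attribute of R1, so R1 ∩ R2 → R1. The join is lossless.

Yes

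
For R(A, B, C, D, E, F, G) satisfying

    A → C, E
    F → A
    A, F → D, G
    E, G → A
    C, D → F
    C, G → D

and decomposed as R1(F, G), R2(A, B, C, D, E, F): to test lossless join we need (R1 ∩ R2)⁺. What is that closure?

A, C, D, E, F, G

R1 ∩ R2 = {F}.
F → A applies, adding A
A, F → D, G applies, adding D, G
A → C, E applies, adding C, E
Closure: {A, C, D, E, F, G}.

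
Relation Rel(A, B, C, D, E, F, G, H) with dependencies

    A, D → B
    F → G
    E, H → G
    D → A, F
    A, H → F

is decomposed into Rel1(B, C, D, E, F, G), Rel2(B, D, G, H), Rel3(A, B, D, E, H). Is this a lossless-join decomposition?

No

Chase test. Columns are A, B, C, D, E, F, G, H; row i has aⱼ where attribute j ∈ Reli, else bᵢⱼ.
Initial tableau (one row per fragment):
  row 1: b11 a2 a3 a4 a5 a6 a7 b18
  row 2: b21 a2 b23 a4 b25 b26 a7 a8
  row 3: a1 a2 b33 a4 a5 b36 b37 a8
Rows 1 and 2 agree on D; apply D→A, F and equate their A, F entries.
Rows 1 and 3 agree on D; apply D→A, F and equate their A, F entries.
Rows 1 and 3 agree on F; apply F→G and equate their G entries.
No row becomes fully distinguished — the join is lossy.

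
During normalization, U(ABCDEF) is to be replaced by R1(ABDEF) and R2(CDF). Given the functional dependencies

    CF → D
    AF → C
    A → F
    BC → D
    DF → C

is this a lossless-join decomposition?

Yes

Common attributes: R1 ∩ R2 = {DF}.
Closure of {DF}: DF → C applies, adding C. So (DF)⁺ = {CDF}.
This closure contains every attribute of R2, so R1 ∩ R2 → R2. The join is lossless.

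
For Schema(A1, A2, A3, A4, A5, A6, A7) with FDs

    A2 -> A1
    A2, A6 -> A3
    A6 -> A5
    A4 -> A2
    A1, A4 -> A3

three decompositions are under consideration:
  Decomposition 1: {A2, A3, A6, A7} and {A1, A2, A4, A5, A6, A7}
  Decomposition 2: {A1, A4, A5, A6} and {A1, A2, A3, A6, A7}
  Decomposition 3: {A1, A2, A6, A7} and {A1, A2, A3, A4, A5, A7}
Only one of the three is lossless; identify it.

Decomposition 1: common = {A2, A6, A7}, closure = {A1, A2, A3, A5, A6, A7} → lossless.
Decomposition 2: common = {A1, A6}, closure = {A1, A5, A6} → lossy.
Decomposition 3: common = {A1, A2, A7}, closure = {A1, A2, A7} → lossy.

Decomposition 1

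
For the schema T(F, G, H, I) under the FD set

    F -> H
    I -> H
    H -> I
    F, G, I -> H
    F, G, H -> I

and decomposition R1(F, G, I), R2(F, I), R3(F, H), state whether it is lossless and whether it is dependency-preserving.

Lossless test (chase): Rows 1 and 2 agree on F; apply F→H and equate their H entries. Rows 1 and 3 agree on F; apply F→H and equate their H entries. Rows 1 and 3 agree on H; apply H→I and equate their I entries. Row 1 is now all distinguished symbols — the join is lossless.
Dependency preservation: the restricted closure of {I} across the fragments never reaches {H}, so I → H cannot be enforced without a join — not preserved.

lossless but not dependency-preserving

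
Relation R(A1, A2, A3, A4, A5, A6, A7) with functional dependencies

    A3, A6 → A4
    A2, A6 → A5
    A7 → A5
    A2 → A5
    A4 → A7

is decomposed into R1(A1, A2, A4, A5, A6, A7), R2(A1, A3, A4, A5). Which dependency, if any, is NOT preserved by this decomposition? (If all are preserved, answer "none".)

A3, A6 → A4

Check A3, A6 → A4: no single fragment contains all of {A3, A4, A6}, and the restricted closure of {A3, A6} across the fragments never reaches {A4}.
A2, A6 → A5 is preserved.
A7 → A5 is preserved.
A2 → A5 is preserved.
A4 → A7 is preserved.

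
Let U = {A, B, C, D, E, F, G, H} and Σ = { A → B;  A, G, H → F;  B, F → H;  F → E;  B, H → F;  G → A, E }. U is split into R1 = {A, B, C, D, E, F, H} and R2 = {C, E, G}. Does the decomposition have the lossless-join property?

No

Common attributes: R1 ∩ R2 = {C, E}.
No dependency enlarges {C, E}, so (C, E)⁺ = {C, E}.
The closure contains neither all of R1 = {A, B, C, D, E, F, H} nor all of R2 = {C, E, G}, so the common attributes are not a superkey of either fragment. The join is lossy.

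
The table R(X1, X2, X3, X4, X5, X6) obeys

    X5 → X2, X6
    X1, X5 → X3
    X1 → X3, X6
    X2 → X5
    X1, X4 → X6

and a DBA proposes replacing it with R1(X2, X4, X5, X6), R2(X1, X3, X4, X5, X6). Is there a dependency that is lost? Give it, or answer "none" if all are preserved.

none

X5 → X2, X6 lies within R1.
X1, X5 → X3 lies within R2.
X1 → X3, X6 lies within R2.
X2 → X5 lies within R1.
X1, X4 → X6 lies within R2.
Every dependency is enforceable on the fragments, so the decomposition is dependency-preserving.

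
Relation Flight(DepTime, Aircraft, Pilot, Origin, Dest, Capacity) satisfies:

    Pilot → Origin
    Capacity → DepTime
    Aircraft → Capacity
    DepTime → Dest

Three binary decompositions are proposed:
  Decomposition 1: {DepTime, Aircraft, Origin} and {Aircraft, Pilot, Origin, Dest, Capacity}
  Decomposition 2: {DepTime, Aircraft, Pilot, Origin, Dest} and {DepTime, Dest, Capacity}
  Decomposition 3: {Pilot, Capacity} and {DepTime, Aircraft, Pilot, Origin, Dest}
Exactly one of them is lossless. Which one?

Decomposition 1

Decomposition 1: common = {Aircraft, Origin}, closure = {DepTime, Aircraft, Origin, Dest, Capacity} → lossless.
Decomposition 2: common = {DepTime, Dest}, closure = {DepTime, Dest} → lossy.
Decomposition 3: common = {Pilot}, closure = {Pilot, Origin} → lossy.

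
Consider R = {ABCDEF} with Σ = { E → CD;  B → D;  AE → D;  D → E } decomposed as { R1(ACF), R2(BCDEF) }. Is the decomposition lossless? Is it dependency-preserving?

Lossless test: (CF)⁺ = {CF}, which is a superkey of neither fragment — lossy.
Dependency preservation: AE → D is not contained in any single fragment, but the restricted closure of its left-hand side across the fragments still reaches the right-hand side; the remaining FDs each lie inside some fragment. All dependencies are preserved.

lossy but dependency-preserving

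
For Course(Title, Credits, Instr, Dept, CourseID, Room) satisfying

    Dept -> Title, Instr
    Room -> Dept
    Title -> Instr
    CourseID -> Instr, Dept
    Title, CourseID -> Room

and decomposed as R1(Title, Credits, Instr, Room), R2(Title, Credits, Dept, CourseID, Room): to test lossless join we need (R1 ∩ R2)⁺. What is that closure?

R1 ∩ R2 = {Title, Credits, Room}.
Room → Dept applies, adding Dept
Title → Instr applies, adding Instr
Closure: {Title, Credits, Instr, Dept, Room}.

Title, Credits, Instr, Dept, Room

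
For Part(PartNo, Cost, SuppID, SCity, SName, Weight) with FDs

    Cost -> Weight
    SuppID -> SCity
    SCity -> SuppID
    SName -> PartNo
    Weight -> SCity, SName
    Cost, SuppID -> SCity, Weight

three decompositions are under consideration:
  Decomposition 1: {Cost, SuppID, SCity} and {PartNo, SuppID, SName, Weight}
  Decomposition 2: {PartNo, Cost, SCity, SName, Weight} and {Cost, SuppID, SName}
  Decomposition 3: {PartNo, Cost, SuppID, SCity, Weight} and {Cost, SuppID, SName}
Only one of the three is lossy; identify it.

Decomposition 1: common = {SuppID}, closure = {SuppID, SCity} → lossy.
Decomposition 2: common = {Cost, SName}, closure = {PartNo, Cost, SuppID, SCity, SName, Weight} → lossless.
Decomposition 3: common = {Cost, SuppID}, closure = {PartNo, Cost, SuppID, SCity, SName, Weight} → lossless.

Decomposition 1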